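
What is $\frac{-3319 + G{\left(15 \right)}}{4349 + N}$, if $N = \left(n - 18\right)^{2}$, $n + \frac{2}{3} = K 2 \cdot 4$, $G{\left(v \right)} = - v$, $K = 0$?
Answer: $- \frac{30006}{42277} \approx -0.70975$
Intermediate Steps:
$n = - \frac{2}{3}$ ($n = - \frac{2}{3} + 0 \cdot 2 \cdot 4 = - \frac{2}{3} + 0 \cdot 4 = - \frac{2}{3} + 0 = - \frac{2}{3} \approx -0.66667$)
$N = \frac{3136}{9}$ ($N = \left(- \frac{2}{3} - 18\right)^{2} = \left(- \frac{56}{3}\right)^{2} = \frac{3136}{9} \approx 348.44$)
$\frac{-3319 + G{\left(15 \right)}}{4349 + N} = \frac{-3319 - 15}{4349 + \frac{3136}{9}} = \frac{-3319 - 15}{\frac{42277}{9}} = \left(-3334\right) \frac{9}{42277} = - \frac{30006}{42277}$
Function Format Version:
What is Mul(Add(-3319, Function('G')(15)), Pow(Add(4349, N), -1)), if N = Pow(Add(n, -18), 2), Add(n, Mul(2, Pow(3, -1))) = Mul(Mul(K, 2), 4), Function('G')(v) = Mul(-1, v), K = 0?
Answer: Rational(-30006, 42277) ≈ -0.70975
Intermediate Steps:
n = Rational(-2, 3) (n = Add(Rational(-2, 3), Mul(Mul(0, 2), 4)) = Add(Rational(-2, 3), Mul(0, 4)) = Add(Rational(-2, 3), 0) = Rational(-2, 3) ≈ -0.66667)
N = Rational(3136, 9) (N = Pow(Add(Rational(-2, 3), -18), 2) = Pow(Rational(-56, 3), 2) = Rational(3136, 9) ≈ 348.44)
Mul(Add(-3319, Function('G')(15)), Pow(Add(4349, N), -1)) = Mul(Add(-3319, Mul(-1, 15)), Pow(Add(4349, Rational(3136, 9)), -1)) = Mul(Add(-3319, -15), Pow(Rational(42277, 9), -1)) = Mul(-3334, Rational(9, 42277)) = Rational(-30006, 42277)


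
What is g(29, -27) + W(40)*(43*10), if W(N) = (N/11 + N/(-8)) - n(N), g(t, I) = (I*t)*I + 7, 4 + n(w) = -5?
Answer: 268748/11 ≈ 24432.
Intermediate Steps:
n(w) = -9 (n(w) = -4 - 5 = -9)
g(t, I) = 7 + t*I**2 (g(t, I) = t*I**2 + 7 = 7 + t*I**2)
W(N) = 9 - 3*N/88 (W(N) = (N/11 + N/(-8)) - 1*(-9) = (N*(1/11) + N*(-1/8)) + 9 = (N/11 - N/8) + 9 = -3*N/88 + 9 = 9 - 3*N/88)
g(29, -27) + W(40)*(43*10) = (7 + 29*(-27)**2) + (9 - 3/88*40)*(43*10) = (7 + 29*729) + (9 - 15/11)*430 = (7 + 21141) + (84/11)*430 = 21148 + 36120/11 = 268748/11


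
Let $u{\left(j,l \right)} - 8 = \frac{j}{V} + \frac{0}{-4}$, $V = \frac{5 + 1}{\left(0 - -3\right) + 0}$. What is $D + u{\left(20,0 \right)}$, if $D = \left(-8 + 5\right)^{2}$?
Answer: $27$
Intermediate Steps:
$V = 2$ ($V = \frac{6}{\left(0 + 3\right) + 0} = \frac{6}{3 + 0} = \frac{6}{3} = 6 \cdot \frac{1}{3} = 2$)
$u{\left(j,l \right)} = 8 + \frac{j}{2}$ ($u{\left(j,l \right)} = 8 + \left(\frac{j}{2} + \frac{0}{-4}\right) = 8 + \left(j \frac{1}{2} + 0 \left(- \frac{1}{4}\right)\right) = 8 + \left(\frac{j}{2} + 0\right) = 8 + \frac{j}{2}$)
$D = 9$ ($D = \left(-3\right)^{2} = 9$)
$D + u{\left(20,0 \right)} = 9 + \left(8 + \frac{1}{2} \cdot 20\right) = 9 + \left(8 + 10\right) = 9 + 18 = 27$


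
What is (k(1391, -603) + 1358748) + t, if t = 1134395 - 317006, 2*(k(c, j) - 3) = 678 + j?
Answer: 4352355/2 ≈ 2.1762e+6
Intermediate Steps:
k(c, j) = 342 + j/2 (k(c, j) = 3 + (678 + j)/2 = 3 + (339 + j/2) = 342 + j/2)
t = 817389
(k(1391, -603) + 1358748) + t = ((342 + (½)*(-603)) + 1358748) + 817389 = ((342 - 603/2) + 1358748) + 817389 = (81/2 + 1358748) + 817389 = 2717577/2 + 817389 = 4352355/2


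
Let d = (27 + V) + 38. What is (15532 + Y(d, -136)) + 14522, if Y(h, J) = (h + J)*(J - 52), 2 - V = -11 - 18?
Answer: 37574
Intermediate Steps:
V = 31 (V = 2 - (-11 - 18) = 2 - 1*(-29) = 2 + 29 = 31)
d = 96 (d = (27 + 31) + 38 = 58 + 38 = 96)
Y(h, J) = (-52 + J)*(J + h) (Y(h, J) = (J + h)*(-52 + J) = (-52 + J)*(J + h))
(15532 + Y(d, -136)) + 14522 = (15532 + ((-136)² - 52*(-136) - 52*96 - 136*96)) + 14522 = (15532 + (18496 + 7072 - 4992 - 13056)) + 14522 = (15532 + 7520) + 14522 = 23052 + 14522 = 37574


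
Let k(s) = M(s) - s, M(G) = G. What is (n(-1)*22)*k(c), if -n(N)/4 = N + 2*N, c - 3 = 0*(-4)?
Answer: 0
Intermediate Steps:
c = 3 (c = 3 + 0*(-4) = 3 + 0 = 3)
k(s) = 0 (k(s) = s - s = 0)
n(N) = -12*N (n(N) = -4*(N + 2*N) = -12*N)
(n(-1)*22)*k(c) = (-12*(-1)*22)*0 = (12*22)*0 = 264*0 = 0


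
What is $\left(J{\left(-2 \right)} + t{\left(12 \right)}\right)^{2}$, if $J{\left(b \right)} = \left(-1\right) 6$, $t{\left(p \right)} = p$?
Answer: $36$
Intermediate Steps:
$J{\left(b \right)} = -6$
$\left(J{\left(-2 \right)} + t{\left(12 \right)}\right)^{2} = \left(-6 + 12\right)^{2} = 6^{2} = 36$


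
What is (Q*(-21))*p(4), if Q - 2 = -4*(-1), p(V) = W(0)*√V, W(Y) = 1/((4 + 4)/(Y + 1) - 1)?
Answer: -36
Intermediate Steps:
W(Y) = 1/(-1 + 8/(1 + Y)) (W(Y) = 1/(8/(1 + Y) - 1) = 1/(-1 + 8/(1 + Y)))
p(V) = √V/7 (p(V) = ((-1 - 1*0)/(-7 + 0))*√V = ((-1 + 0)/(-7))*√V = (-⅐*(-1))*√V = √V/7)
Q = 6 (Q = 2 - 4*(-1) = 2 + 4 = 6)
(Q*(-21))*p(4) = (6*(-21))*(√4/7) = -18*2 = -126*2/7 = -36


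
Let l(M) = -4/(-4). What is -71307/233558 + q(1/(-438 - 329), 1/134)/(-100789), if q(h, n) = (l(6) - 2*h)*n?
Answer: -1092694793171/3578997131411 ≈ -0.30531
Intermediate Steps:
l(M) = 1 (l(M) = -4*(-¼) = 1)
q(h, n) = n*(1 - 2*h) (q(h, n) = (1 - 2*h)*n = n*(1 - 2*h))
-71307/233558 + q(1/(-438 - 329), 1/134)/(-100789) = -71307/233558 + ((1 - 2/(-438 - 329))/134)/(-100789) = -71307*1/233558 + ((1 - 2/(-767))/134)*(-1/100789) = -71307/233558 + ((1 - 2*(-1/767))/134)*(-1/100789) = -71307/233558 + ((1 + 2/767)/134)*(-1/100789) = -71307/233558 + ((1/134)*(769/767))*(-1/100789) = -71307/233558 + (769/102778)*(-1/100789) = -71307/233558 - 769/10358891842 = -1092694793171/3578997131411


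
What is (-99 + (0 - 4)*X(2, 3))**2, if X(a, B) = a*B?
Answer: 15129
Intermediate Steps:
X(a, B) = B*a
(-99 + (0 - 4)*X(2, 3))**2 = (-99 + (0 - 4)*(3*2))**2 = (-99 - 4*6)**2 = (-99 - 24)**2 = (-123)**2 = 15129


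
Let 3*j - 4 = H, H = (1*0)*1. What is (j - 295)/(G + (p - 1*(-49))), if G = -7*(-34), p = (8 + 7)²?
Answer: -881/1536 ≈ -0.57357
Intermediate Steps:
p = 225 (p = 15² = 225)
G = 238
H = 0 (H = 0*1 = 0)
j = 4/3 (j = 4/3 + (⅓)*0 = 4/3 + 0 = 4/3 ≈ 1.3333)
(j - 295)/(G + (p - 1*(-49))) = (4/3 - 295)/(238 + (225 - 1*(-49))) = -881/(3*(238 + (225 + 49))) = -881/(3*(238 + 274)) = -881/3/512 = -881/3*1/512 = -881/1536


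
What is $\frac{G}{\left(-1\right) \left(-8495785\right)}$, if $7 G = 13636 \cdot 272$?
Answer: $\frac{529856}{8495785} \approx 0.062367$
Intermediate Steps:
$G = 529856$ ($G = \frac{13636 \cdot 272}{7} = \frac{1}{7} \cdot 3708992 = 529856$)
$\frac{G}{\left(-1\right) \left(-8495785\right)} = \frac{529856}{\left(-1\right) \left(-8495785\right)} = \frac{529856}{8495785}$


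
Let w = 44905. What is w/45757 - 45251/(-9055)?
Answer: 2477164782/414329635 ≈ 5.9787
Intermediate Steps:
w/45757 - 45251/(-9055) = 44905/45757 - 45251/(-9055) = 44905*(1/45757) - 45251*(-1/9055) = 44905/45757 + 45251/9055 = 2477164782/414329635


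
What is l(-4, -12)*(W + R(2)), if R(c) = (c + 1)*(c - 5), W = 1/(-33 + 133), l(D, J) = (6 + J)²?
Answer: -8091/25 ≈ -323.64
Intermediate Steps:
W = 1/100 ≈ 0.010000
R(c) = (1 + c)*(-5 + c)
l(-4, -12)*(W + R(2)) = (6 - 12)²*(1/100 + (-5 + 2² - 4*2)) = (-6)²*(1/100 + (-5 + 4 - 8)) = 36*(1/100 - 9) = 36*(-899/100) = -8091/25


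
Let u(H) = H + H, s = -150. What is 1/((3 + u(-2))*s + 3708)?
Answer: 1/3858 ≈ 0.00025920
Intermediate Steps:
u(H) = 2*H
1/((3 + u(-2))*s + 3708) = 1/((3 + 2*(-2))*(-150) + 3708) = 1/((3 - 4)*(-150) + 3708) = 1/(-1*(-150) + 3708) = 1/(150 + 3708) = 1/3858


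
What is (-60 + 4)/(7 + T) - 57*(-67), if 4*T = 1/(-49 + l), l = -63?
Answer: 11947477/3135 ≈ 3811.0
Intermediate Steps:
T = -1/448 (T = 1/(4*(-49 - 63)) = (1/4)/(-112) = (1/4)*(-1/112) = -1/448 ≈ -0.0022321)
(-60 + 4)/(7 + T) - 57*(-67) = (-60 + 4)/(7 - 1/448) - 57*(-67) = -56/3135/448 + 3819 = -56*448/3135 + 3819 = -25088/3135 + 3819 = 11947477/3135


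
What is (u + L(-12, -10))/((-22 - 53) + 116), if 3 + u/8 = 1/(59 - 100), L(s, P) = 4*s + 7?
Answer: -2673/1681 ≈ -1.5901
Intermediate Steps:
L(s, P) = 7 + 4*s
u = -992/41 (u = -24 + 8/(59 - 100) = -24 + 8/(-41) = -24 + 8*(-1/41) = -24 - 8/41 = -992/41 ≈ -24.195)
(u + L(-12, -10))/((-22 - 53) + 116) = (-992/41 + (7 + 4*(-12)))/((-22 - 53) + 116) = (-992/41 + (7 - 48))/(-75 + 116) = (-992/41 - 41)/41 = -2673/41*1/41 = -2673/1681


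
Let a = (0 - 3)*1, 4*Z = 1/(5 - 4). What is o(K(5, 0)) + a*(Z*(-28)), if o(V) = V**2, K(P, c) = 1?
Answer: 22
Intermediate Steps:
Z = 1/4 (Z = 1/(4*(5 - 4)) = (1/4)/1 = (1/4)*1 = 1/4 ≈ 0.25000)
a = -3 (a = -3*1 = -3)
o(K(5, 0)) + a*(Z*(-28)) = 1**2 - 3*(-28)/4 = 1 - 3*(-7) = 1 + 21 = 22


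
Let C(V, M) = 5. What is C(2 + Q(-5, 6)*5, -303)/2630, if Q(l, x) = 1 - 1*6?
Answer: 1/526 ≈ 0.0019011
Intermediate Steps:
Q(l, x) = -5 (Q(l, x) = 1 - 6 = -5)
C(2 + Q(-5, 6)*5, -303)/2630 = 5/2630 = 5*(1/2630) = 1/526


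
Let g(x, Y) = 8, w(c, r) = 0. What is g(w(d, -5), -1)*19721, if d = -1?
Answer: 157768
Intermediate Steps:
g(w(d, -5), -1)*19721 = 8*19721 = 157768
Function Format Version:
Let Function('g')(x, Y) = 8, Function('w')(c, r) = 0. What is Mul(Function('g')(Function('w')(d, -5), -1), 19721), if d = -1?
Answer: 157768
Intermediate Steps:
Mul(Function('g')(Function('w')(d, -5), -1), 19721) = Mul(8, 19721) = 157768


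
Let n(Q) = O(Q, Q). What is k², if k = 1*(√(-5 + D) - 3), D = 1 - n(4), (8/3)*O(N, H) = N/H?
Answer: (12 - I*√70)²/16 ≈ 4.625 - 12.55*I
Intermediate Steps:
O(N, H) = 3*N/(8*H) (O(N, H) = 3*(N/H)/8 = 3*N/(8*H))
n(Q) = 3/8 (n(Q) = 3*Q/(8*Q) = 3/8)
D = 5/8 (D = 1 - 1*3/8 = 1 - 3/8 = 5/8 ≈ 0.62500)
k = -3 + I*√70/4 (k = 1*(√(-5 + 5/8) - 3) = 1*(√(-35/8) - 3) = 1*(I*√70/4 - 3) = 1*(-3 + I*√70/4) = -3 + I*√70/4 ≈ -3.0 + 2.0917*I)
k² = (-3 + I*√70/4)²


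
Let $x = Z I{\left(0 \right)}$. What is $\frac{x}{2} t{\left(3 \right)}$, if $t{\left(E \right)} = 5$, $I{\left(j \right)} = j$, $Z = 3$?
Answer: $0$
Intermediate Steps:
$x = 0$ ($x = 3 \cdot 0 = 0$)
$\frac{x}{2} t{\left(3 \right)} = \frac{0}{2} \cdot 5 = 0 \cdot \frac{1}{2} \cdot 5 = 0 \cdot 5 = 0$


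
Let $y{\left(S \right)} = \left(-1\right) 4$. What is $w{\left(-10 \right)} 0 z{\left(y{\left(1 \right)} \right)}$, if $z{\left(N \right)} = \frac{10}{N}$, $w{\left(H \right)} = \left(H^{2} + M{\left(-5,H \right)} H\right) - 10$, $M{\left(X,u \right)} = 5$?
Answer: $0$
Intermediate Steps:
$w{\left(H \right)} = -10 + H^{2} + 5 H$ ($w{\left(H \right)} = \left(H^{2} + 5 H\right) - 10 = -10 + H^{2} + 5 H$)
$y{\left(S \right)} = -4$
$w{\left(-10 \right)} 0 z{\left(y{\left(1 \right)} \right)} = \left(-10 + \left(-10\right)^{2} + 5 \left(-10\right)\right) 0 \frac{10}{-4} = \left(-10 + 100 - 50\right) 0 \cdot 10 \left(- \frac{1}{4}\right) = 40 \cdot 0 \left(- \frac{5}{2}\right) = 0 \left(- \frac{5}{2}\right) = 0$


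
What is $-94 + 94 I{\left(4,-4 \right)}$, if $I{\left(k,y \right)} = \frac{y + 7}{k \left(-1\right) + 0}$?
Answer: $- \frac{329}{2} \approx -164.5$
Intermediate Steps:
$I{\left(k,y \right)} = - \frac{7 + y}{k}$ ($I{\left(k,y \right)} = \frac{7 + y}{- k + 0} = \frac{7 + y}{\left(-1\right) k} = \left(7 + y\right) \left(- \frac{1}{k}\right) = - \frac{7 + y}{k}$)
$-94 + 94 I{\left(4,-4 \right)} = -94 + 94 \frac{-7 - -4}{4} = -94 + 94 \frac{-7 + 4}{4} = -94 + 94 \cdot \frac{1}{4} \left(-3\right) = -94 + 94 \left(- \frac{3}{4}\right) = -94 - \frac{141}{2} = - \frac{329}{2}$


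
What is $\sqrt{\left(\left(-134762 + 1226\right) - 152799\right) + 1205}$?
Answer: $i \sqrt{285130} \approx 533.98 i$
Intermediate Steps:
$\sqrt{\left(\left(-134762 + 1226\right) - 152799\right) + 1205} = \sqrt{\left(-133536 - 152799\right) + 1205} = \sqrt{-286335 + 1205} = \sqrt{-285130} = i \sqrt{285130}$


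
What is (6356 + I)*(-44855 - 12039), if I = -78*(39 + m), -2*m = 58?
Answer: -317240944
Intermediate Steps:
m = -29 (m = -½*58 = -29)
I = -780 (I = -78*(39 - 29) = -78*10 = -780)
(6356 + I)*(-44855 - 12039) = (6356 - 780)*(-44855 - 12039) = 5576*(-56894) = -317240944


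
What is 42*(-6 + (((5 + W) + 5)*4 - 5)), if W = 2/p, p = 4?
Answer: 1302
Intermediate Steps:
W = ½ (W = 2/4 = 2*(¼) = ½ ≈ 0.50000)
42*(-6 + (((5 + W) + 5)*4 - 5)) = 42*(-6 + (((5 + ½) + 5)*4 - 5)) = 42*(-6 + ((11/2 + 5)*4 - 5)) = 42*(-6 + ((21/2)*4 - 5)) = 42*(-6 + (42 - 5)) = 42*(-6 + 37) = 42*31 = 1302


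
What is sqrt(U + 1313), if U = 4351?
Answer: 4*sqrt(354) ≈ 75.260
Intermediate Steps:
sqrt(U + 1313) = sqrt(4351 + 1313) = sqrt(5664) = 4*sqrt(354)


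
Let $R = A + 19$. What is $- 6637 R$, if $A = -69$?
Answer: $331850$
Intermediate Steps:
$R = -50$ ($R = -69 + 19 = -50$)
$- 6637 R = \left(-6637\right) \left(-50\right) = 331850$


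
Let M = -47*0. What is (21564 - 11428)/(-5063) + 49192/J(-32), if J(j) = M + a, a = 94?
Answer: 124053156/237961 ≈ 521.32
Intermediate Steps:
M = 0
J(j) = 94 (J(j) = 0 + 94 = 94)
(21564 - 11428)/(-5063) + 49192/J(-32) = (21564 - 11428)/(-5063) + 49192/94 = 10136*(-1/5063) + 49192*(1/94) = -10136/5063 + 24596/47 = 124053156/237961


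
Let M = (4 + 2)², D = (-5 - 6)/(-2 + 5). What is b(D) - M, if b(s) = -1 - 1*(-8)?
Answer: -29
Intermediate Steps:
D = -11/3 ≈ -3.6667
M = 36 (M = 6² = 36)
b(s) = 7 (b(s) = -1 + 8 = 7)
b(D) - M = 7 - 1*36 = 7 - 36 = -29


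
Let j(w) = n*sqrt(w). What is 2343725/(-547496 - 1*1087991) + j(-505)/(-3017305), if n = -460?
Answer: -2343725/1635487 + 92*I*sqrt(505)/603461 ≈ -1.433 + 0.003426*I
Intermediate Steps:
j(w) = -460*sqrt(w)
2343725/(-547496 - 1*1087991) + j(-505)/(-3017305) = 2343725/(-547496 - 1*1087991) - 460*I*sqrt(505)/(-3017305) = 2343725/(-547496 - 1087991) - 460*I*sqrt(505)*(-1/3017305) = 2343725/(-1635487) - 460*I*sqrt(505)*(-1/3017305) = 2343725*(-1/1635487) + 92*I*sqrt(505)/603461 = -2343725/1635487 + 92*I*sqrt(505)/603461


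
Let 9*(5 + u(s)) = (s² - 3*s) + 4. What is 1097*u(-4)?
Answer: -14261/9 ≈ -1584.6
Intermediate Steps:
u(s) = -41/9 - s/3 + s²/9 (u(s) = -5 + ((s² - 3*s) + 4)/9 = -5 + (4 + s² - 3*s)/9 = -5 + (4/9 - s/3 + s²/9) = -41/9 - s/3 + s²/9)
1097*u(-4) = 1097*(-41/9 - ⅓*(-4) + (⅑)*(-4)²) = 1097*(-41/9 + 4/3 + (⅑)*16) = 1097*(-41/9 + 4/3 + 16/9) = 1097*(-13/9) = -14261/9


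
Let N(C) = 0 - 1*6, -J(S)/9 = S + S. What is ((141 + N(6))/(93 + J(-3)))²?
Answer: 2025/2401 ≈ 0.84340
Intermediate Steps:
J(S) = -18*S (J(S) = -9*(S + S) = -18*S)
N(C) = -6 (N(C) = 0 - 6 = -6)
((141 + N(6))/(93 + J(-3)))² = ((141 - 6)/(93 - 18*(-3)))² = (135/(93 + 54))² = (135/147)² = (135*(1/147))² = (45/49)² = 2025/2401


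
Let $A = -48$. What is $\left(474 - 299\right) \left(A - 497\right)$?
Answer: $-95375$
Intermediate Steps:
$\left(474 - 299\right) \left(A - 497\right) = \left(474 - 299\right) \left(-48 - 497\right) = 175 \left(-545\right) = -95375$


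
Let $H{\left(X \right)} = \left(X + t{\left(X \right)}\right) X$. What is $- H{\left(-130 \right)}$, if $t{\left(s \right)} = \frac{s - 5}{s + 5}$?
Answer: $- \frac{83798}{5} \approx -16760.0$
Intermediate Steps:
$t{\left(s \right)} = \frac{-5 + s}{5 + s}$
$H{\left(X \right)} = X \left(X + \frac{-5 + X}{5 + X}\right)$ ($H{\left(X \right)} = \left(X + \frac{-5 + X}{5 + X}\right) X = X \left(X + \frac{-5 + X}{5 + X}\right)$)
$- H{\left(-130 \right)} = - \frac{\left(-130\right) \left(-5 - 130 - 130 \left(5 - 130\right)\right)}{5 - 130} = - \frac{\left(-130\right) \left(-5 - 130 - -16250\right)}{-125} = - \frac{\left(-130\right) \left(-1\right) \left(-5 - 130 + 16250\right)}{125} = - \frac{\left(-130\right) \left(-1\right) 16115}{125} = \left(-1\right) \frac{83798}{5} = - \frac{83798}{5}$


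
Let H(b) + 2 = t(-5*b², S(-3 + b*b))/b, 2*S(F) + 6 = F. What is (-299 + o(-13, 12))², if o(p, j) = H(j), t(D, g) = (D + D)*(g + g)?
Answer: 272283001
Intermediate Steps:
S(F) = -3 + F/2
t(D, g) = 4*D*g (t(D, g) = (2*D)*(2*g) = 4*D*g)
H(b) = -2 - 20*b*(-9/2 + b²/2) (H(b) = -2 + (4*(-5*b²)*(-3 + (-3 + b*b)/2))/b = -2 + (4*(-5*b²)*(-3 + (-3 + b²)/2))/b = -2 + (4*(-5*b²)*(-3 + (-3/2 + b²/2)))/b = -2 + (4*(-5*b²)*(-9/2 + b²/2))/b = -2 + (-20*b²*(-9/2 + b²/2))/b = -2 - 20*b*(-9/2 + b²/2))
o(p, j) = -2 - 10*j³ + 90*j
(-299 + o(-13, 12))² = (-299 + (-2 - 10*12³ + 90*12))² = (-299 + (-2 - 10*1728 + 1080))² = (-299 + (-2 - 17280 + 1080))² = (-299 - 16202)² = (-16501)² = 272283001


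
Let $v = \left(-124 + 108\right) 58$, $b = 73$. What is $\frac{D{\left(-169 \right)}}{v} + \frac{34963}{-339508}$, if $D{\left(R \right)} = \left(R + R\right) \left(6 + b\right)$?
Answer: $\frac{1129137119}{39382928} \approx 28.671$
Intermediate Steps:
$D{\left(R \right)} = 158 R$ ($D{\left(R \right)} = \left(R + R\right) \left(6 + 73\right) = 2 R 79 = 158 R$)
$v = -928$ ($v = \left(-16\right) 58 = -928$)
$\frac{D{\left(-169 \right)}}{v} + \frac{34963}{-339508} = \frac{158 \left(-169\right)}{-928} + \frac{34963}{-339508} = \left(-26702\right) \left(- \frac{1}{928}\right) + 34963 \left(- \frac{1}{339508}\right) = \frac{13351}{464} - \frac{34963}{339508} = \frac{1129137119}{39382928}$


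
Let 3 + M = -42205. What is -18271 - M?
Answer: 23937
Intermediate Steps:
M = -42208 (M = -3 - 42205 = -42208)
-18271 - M = -18271 - 1*(-42208) = -18271 + 42208 = 23937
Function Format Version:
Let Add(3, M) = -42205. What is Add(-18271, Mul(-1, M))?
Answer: 23937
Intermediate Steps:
M = -42208 (M = Add(-3, -42205) = -42208)
Add(-18271, Mul(-1, M)) = Add(-18271, Mul(-1, -42208)) = Add(-18271, 42208) = 23937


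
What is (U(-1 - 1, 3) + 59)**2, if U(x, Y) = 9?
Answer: 4624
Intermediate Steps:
(U(-1 - 1, 3) + 59)**2 = (9 + 59)**2 = 68**2 = 4624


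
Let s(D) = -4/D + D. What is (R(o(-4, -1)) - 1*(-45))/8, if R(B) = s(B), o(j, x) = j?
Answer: 21/4 ≈ 5.2500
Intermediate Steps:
s(D) = D - 4/D
R(B) = B - 4/B
(R(o(-4, -1)) - 1*(-45))/8 = ((-4 - 4/(-4)) - 1*(-45))/8 = ((-4 - 4*(-¼)) + 45)*(⅛) = ((-4 + 1) + 45)*(⅛) = (-3 + 45)*(⅛) = 42*(⅛) = 21/4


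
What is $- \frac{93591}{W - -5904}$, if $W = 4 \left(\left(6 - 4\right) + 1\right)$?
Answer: $- \frac{31197}{1972} \approx -15.82$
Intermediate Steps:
$W = 12$ ($W = 4 \left(\left(6 - 4\right) + 1\right) = 4 \left(2 + 1\right) = 4 \cdot 3 = 12$)
$- \frac{93591}{W - -5904} = - \frac{93591}{12 - -5904} = - \frac{93591}{12 + 5904} = - \frac{93591}{5916} = \left(-93591\right) \frac{1}{5916} = - \frac{31197}{1972}$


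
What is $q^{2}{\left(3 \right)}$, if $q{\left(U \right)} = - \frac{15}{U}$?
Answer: $25$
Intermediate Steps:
$q^{2}{\left(3 \right)} = \left(- \frac{15}{3}\right)^{2} = \left(\left(-15\right) \frac{1}{3}\right)^{2} = \left(-5\right)^{2} = 25$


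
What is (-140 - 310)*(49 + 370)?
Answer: -188550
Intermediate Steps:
(-140 - 310)*(49 + 370) = -450*419 = -188550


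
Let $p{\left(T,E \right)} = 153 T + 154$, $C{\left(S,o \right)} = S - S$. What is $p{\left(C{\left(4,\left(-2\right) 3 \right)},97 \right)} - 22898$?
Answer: $-22744$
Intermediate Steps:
$C{\left(S,o \right)} = 0$
$p{\left(T,E \right)} = 154 + 153 T$
$p{\left(C{\left(4,\left(-2\right) 3 \right)},97 \right)} - 22898 = \left(154 + 153 \cdot 0\right) - 22898 = \left(154 + 0\right) - 22898 = 154 - 22898 = -22744$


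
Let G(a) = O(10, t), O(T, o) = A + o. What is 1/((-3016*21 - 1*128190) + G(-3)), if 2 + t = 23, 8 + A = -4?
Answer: -1/191517 ≈ -5.2215e-6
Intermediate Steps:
A = -12 (A = -8 - 4 = -12)
t = 21 (t = -2 + 23 = 21)
O(T, o) = -12 + o
G(a) = 9 (G(a) = -12 + 21 = 9)
1/((-3016*21 - 1*128190) + G(-3)) = 1/((-3016*21 - 1*128190) + 9) = 1/((-63336 - 128190) + 9) = 1/(-191526 + 9) = 1/(-191517) = -1/191517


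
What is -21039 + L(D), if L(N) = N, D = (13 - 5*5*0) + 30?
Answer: -20996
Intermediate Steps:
D = 43 (D = (13 - 25*0) + 30 = (13 + 0) + 30 = 13 + 30 = 43)
-21039 + L(D) = -21039 + 43 = -20996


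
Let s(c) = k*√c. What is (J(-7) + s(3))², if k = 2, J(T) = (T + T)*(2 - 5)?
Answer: 1776 + 168*√3 ≈ 2067.0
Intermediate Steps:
J(T) = -6*T (J(T) = (2*T)*(-3) = -6*T)
s(c) = 2*√c
(J(-7) + s(3))² = (-6*(-7) + 2*√3)² = (42 + 2*√3)²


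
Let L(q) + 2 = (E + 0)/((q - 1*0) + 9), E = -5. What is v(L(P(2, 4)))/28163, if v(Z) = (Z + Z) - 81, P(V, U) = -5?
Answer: -175/56326 ≈ -0.0031069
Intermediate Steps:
L(q) = -2 - 5/(9 + q) (L(q) = -2 + (-5 + 0)/((q - 1*0) + 9) = -2 - 5/((q + 0) + 9) = -2 - 5/(q + 9) = -2 - 5/(9 + q))
v(Z) = -81 + 2*Z (v(Z) = 2*Z - 81 = -81 + 2*Z)
v(L(P(2, 4)))/28163 = (-81 + 2*((-23 - 2*(-5))/(9 - 5)))/28163 = (-81 + 2*((-23 + 10)/4))*(1/28163) = (-81 + 2*((¼)*(-13)))*(1/28163) = (-81 + 2*(-13/4))*(1/28163) = (-81 - 13/2)*(1/28163) = -175/2*1/28163 = -175/56326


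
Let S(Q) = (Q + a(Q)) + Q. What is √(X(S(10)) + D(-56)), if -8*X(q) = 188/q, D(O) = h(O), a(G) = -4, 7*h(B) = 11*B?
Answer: I*√5726/8 ≈ 9.4588*I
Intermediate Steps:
h(B) = 11*B/7 (h(B) = (11*B)/7 = 11*B/7)
D(O) = 11*O/7
S(Q) = -4 + 2*Q (S(Q) = (Q - 4) + Q = (-4 + Q) + Q = -4 + 2*Q)
X(q) = -47/(2*q)
√(X(S(10)) + D(-56)) = √(-47/(2*(-4 + 2*10)) + (11/7)*(-56)) = √(-47/(2*(-4 + 20)) - 88) = √(-47/2/16 - 88) = √(-47/2*1/16 - 88) = √(-47/32 - 88) = √(-2863/32) = I*√5726/8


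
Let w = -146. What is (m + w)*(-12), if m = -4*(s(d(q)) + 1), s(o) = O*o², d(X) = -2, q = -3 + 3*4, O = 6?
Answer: 2952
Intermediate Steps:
q = 9 (q = -3 + 12 = 9)
s(o) = 6*o²
m = -100 (m = -4*(6*(-2)² + 1) = -4*(6*4 + 1) = -4*(24 + 1) = -4*25 = -100)
(m + w)*(-12) = (-100 - 146)*(-12) = -246*(-12) = 2952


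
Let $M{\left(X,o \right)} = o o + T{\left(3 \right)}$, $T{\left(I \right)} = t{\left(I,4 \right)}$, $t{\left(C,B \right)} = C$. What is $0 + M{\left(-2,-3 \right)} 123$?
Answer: $1476$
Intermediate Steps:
$T{\left(I \right)} = I$
$M{\left(X,o \right)} = 3 + o^{2}$ ($M{\left(X,o \right)} = o o + 3 = o^{2} + 3 = 3 + o^{2}$)
$0 + M{\left(-2,-3 \right)} 123 = 0 + \left(3 + \left(-3\right)^{2}\right) 123 = 0 + \left(3 + 9\right) 123 = 0 + 12 \cdot 123 = 0 + 1476 = 1476$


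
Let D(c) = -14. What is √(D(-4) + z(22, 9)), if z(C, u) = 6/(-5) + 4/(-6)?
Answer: I*√3570/15 ≈ 3.9833*I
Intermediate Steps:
z(C, u) = -28/15 (z(C, u) = 6*(-⅕) + 4*(-⅙) = -6/5 - ⅔ = -28/15)
√(D(-4) + z(22, 9)) = √(-14 - 28/15) = √(-238/15) = I*√3570/15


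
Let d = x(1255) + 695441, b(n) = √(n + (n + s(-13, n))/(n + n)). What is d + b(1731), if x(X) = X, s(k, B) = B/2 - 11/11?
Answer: 696696 + √20755789185/3462 ≈ 6.9674e+5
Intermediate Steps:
s(k, B) = -1 + B/2 (s(k, B) = B*(½) - 11*1/11 = B/2 - 1 = -1 + B/2)
b(n) = √(n + (-1 + 3*n/2)/(2*n)) (b(n) = √(n + (n + (-1 + n/2))/(n + n)) = √(n + (-1 + 3*n/2)/((2*n))) = √(n + (-1 + 3*n/2)*(1/(2*n))) = √(n + (-1 + 3*n/2)/(2*n)))
d = 696696 (d = 1255 + 695441 = 696696)
d + b(1731) = 696696 + √(3 - 2/1731 + 4*1731)/2 = 696696 + √(3 - 2*1/1731 + 6924)/2 = 696696 + √(3 - 2/1731 + 6924)/2 = 696696 + √(11990635/1731)/2 = 696696 + (√20755789185/1731)/2 = 696696 + √20755789185/3462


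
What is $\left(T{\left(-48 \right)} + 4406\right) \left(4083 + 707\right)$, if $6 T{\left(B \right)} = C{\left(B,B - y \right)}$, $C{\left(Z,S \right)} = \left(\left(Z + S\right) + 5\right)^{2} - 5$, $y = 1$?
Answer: $\frac{83573525}{3} \approx 2.7858 \cdot 10^{7}$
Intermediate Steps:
$C{\left(Z,S \right)} = -5 + \left(5 + S + Z\right)^{2}$ ($C{\left(Z,S \right)} = \left(\left(S + Z\right) + 5\right)^{2} - 5 = \left(5 + S + Z\right)^{2} - 5 = -5 + \left(5 + S + Z\right)^{2}$)
$T{\left(B \right)} = - \frac{5}{6} + \frac{\left(4 + 2 B\right)^{2}}{6}$ ($T{\left(B \right)} = \frac{-5 + \left(5 + \left(B - 1\right) + B\right)^{2}}{6} = \frac{-5 + \left(5 + \left(-1 + B\right) + B\right)^{2}}{6} = \frac{-5 + \left(4 + 2 B\right)^{2}}{6} = - \frac{5}{6} + \frac{\left(4 + 2 B\right)^{2}}{6}$)
$\left(T{\left(-48 \right)} + 4406\right) \left(4083 + 707\right) = \left(\left(- \frac{5}{6} + \frac{2 \left(2 - 48\right)^{2}}{3}\right) + 4406\right) \left(4083 + 707\right) = \left(\left(- \frac{5}{6} + \frac{2 \left(-46\right)^{2}}{3}\right) + 4406\right) 4790 = \left(\left(- \frac{5}{6} + \frac{2}{3} \cdot 2116\right) + 4406\right) 4790 = \left(\left(- \frac{5}{6} + \frac{4232}{3}\right) + 4406\right) 4790 = \left(\frac{8459}{6} + 4406\right) 4790 = \frac{34895}{6} \cdot 4790 = \frac{83573525}{3}$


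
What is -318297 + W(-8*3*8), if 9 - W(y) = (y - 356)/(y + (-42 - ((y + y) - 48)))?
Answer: -31510238/99 ≈ -3.1829e+5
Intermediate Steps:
W(y) = 9 - (-356 + y)/(6 - y) (W(y) = 9 - (y - 356)/(y + (-42 - ((y + y) - 48))) = 9 - (-356 + y)/(y + (-42 - (2*y - 48))) = 9 - (-356 + y)/(y + (-42 - (-48 + 2*y))) = 9 - (-356 + y)/(y + (-42 + (48 - 2*y))) = 9 - (-356 + y)/(y + (6 - 2*y)) = 9 - (-356 + y)/(6 - y))
-318297 + W(-8*3*8) = -318297 + 10*(-41 - 8*3*8)/(-6 - 8*3*8) = -318297 + 10*(-41 - 24*8)/(-6 - 24*8) = -318297 + 10*(-41 - 192)/(-6 - 192) = -318297 + 10*(-233)/(-198) = -318297 + 10*(-1/198)*(-233) = -318297 + 1165/99 = -31510238/99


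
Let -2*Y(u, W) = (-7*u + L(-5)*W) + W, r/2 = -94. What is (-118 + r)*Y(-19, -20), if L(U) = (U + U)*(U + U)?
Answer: -288711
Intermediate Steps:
r = -188 (r = 2*(-94) = -188)
L(U) = 4*U**2 (L(U) = (2*U)*(2*U) = 4*U**2)
Y(u, W) = -101*W/2 + 7*u/2 (Y(u, W) = -((-7*u + (4*(-5)**2)*W) + W)/2 = -((-7*u + (4*25)*W) + W)/2 = -((-7*u + 100*W) + W)/2 = -(-7*u + 101*W)/2 = -101*W/2 + 7*u/2)
(-118 + r)*Y(-19, -20) = (-118 - 188)*(-101/2*(-20) + (7/2)*(-19)) = -306*(1010 - 133/2) = -306*1887/2 = -288711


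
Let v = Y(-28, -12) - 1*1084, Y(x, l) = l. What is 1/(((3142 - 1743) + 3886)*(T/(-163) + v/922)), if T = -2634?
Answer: 75143/5945360750 ≈ 1.2639e-5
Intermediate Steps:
v = -1096 (v = -12 - 1*1084 = -12 - 1084 = -1096)
1/(((3142 - 1743) + 3886)*(T/(-163) + v/922)) = 1/(((3142 - 1743) + 3886)*(-2634/(-163) - 1096/922)) = 1/((1399 + 3886)*(-2634*(-1/163) - 1096*1/922)) = 1/(5285*(2634/163 - 548/461)) = 1/(5285*(1124950/75143)) = (1/5285)*(75143/1124950) = 75143/5945360750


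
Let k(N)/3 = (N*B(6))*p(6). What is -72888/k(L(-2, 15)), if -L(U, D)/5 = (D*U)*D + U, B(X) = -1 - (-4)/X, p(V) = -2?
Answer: -9111/565 ≈ -16.126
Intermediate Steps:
B(X) = -1 + 4/X
L(U, D) = -5*U - 5*U*D**2 (L(U, D) = -5*((D*U)*D + U) = -5*(U*D**2 + U) = -5*(U + U*D**2) = -5*U - 5*U*D**2)
k(N) = 2*N (k(N) = 3*((N*((4 - 1*6)/6))*(-2)) = 3*((N*((4 - 6)/6))*(-2)) = 3*((N*((1/6)*(-2)))*(-2)) = 3*((N*(-1/3))*(-2)) = 3*(-N/3*(-2)) = 3*(2*N/3) = 2*N)
-72888/k(L(-2, 15)) = -72888*1/(20*(1 + 15**2)) = -72888*1/(20*(1 + 225)) = -72888/(2*(-5*(-2)*226)) = -72888/(2*2260) = -72888/4520 = -72888*1/4520 = -9111/565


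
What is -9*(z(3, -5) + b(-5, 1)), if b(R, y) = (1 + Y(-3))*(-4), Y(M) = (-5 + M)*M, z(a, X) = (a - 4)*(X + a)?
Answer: 882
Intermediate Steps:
z(a, X) = (-4 + a)*(X + a)
Y(M) = M*(-5 + M)
b(R, y) = -100 (b(R, y) = (1 - 3*(-5 - 3))*(-4) = (1 - 3*(-8))*(-4) = (1 + 24)*(-4) = 25*(-4) = -100)
-9*(z(3, -5) + b(-5, 1)) = -9*((3² - 4*(-5) - 4*3 - 5*3) - 100) = -9*((9 + 20 - 12 - 15) - 100) = -9*(2 - 100) = -9*(-98) = 882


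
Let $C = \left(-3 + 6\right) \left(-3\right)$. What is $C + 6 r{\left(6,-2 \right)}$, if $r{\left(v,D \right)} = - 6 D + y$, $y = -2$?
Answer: $51$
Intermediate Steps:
$C = -9$ ($C = 3 \left(-3\right) = -9$)
$r{\left(v,D \right)} = -2 - 6 D$ ($r{\left(v,D \right)} = - 6 D - 2 = -2 - 6 D$)
$C + 6 r{\left(6,-2 \right)} = -9 + 6 \left(-2 - -12\right) = -9 + 6 \left(-2 + 12\right) = -9 + 6 \cdot 10 = -9 + 60 = 51$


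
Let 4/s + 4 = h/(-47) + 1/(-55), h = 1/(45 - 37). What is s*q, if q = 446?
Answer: -36893120/83151 ≈ -443.69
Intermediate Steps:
h = 1/8 ≈ 0.12500
s = -82720/83151 (s = 4/(-4 + ((1/8)/(-47) + 1/(-55))) = 4/(-4 + ((1/8)*(-1/47) + 1*(-1/55))) = 4/(-4 + (-1/376 - 1/55)) = 4/(-4 - 431/20680) = 4/(-83151/20680) = 4*(-20680/83151) = -82720/83151 ≈ -0.99482)
s*q = -82720/83151*446 = -36893120/83151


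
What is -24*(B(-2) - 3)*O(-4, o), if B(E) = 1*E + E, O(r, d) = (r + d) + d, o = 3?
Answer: 336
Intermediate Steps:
O(r, d) = r + 2*d (O(r, d) = (d + r) + d = r + 2*d)
B(E) = 2*E (B(E) = E + E = 2*E)
-24*(B(-2) - 3)*O(-4, o) = -24*(2*(-2) - 3)*(-4 + 2*3) = -24*(-4 - 3)*(-4 + 6) = -(-168)*2 = -24*(-14) = 336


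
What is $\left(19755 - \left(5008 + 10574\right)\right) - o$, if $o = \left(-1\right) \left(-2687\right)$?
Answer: $1486$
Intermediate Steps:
$o = 2687$
$\left(19755 - \left(5008 + 10574\right)\right) - o = \left(19755 - \left(5008 + 10574\right)\right) - 2687 = \left(19755 - 15582\right) - 2687 = 4173 - 2687 = 1486$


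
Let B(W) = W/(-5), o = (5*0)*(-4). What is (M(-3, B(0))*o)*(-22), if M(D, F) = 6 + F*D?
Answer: 0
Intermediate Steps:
o = 0 (o = 0*(-4) = 0)
B(W) = -W/5 (B(W) = W*(-⅕) = -W/5)
M(D, F) = 6 + D*F
(M(-3, B(0))*o)*(-22) = ((6 - (-3)*0/5)*0)*(-22) = ((6 - 3*0)*0)*(-22) = ((6 + 0)*0)*(-22) = (6*0)*(-22) = 0*(-22) = 0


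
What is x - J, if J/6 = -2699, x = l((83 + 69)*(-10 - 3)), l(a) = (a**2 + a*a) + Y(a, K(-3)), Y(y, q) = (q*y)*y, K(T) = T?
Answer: -3888382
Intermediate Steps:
Y(y, q) = q*y**2
l(a) = -a**2 (l(a) = (a**2 + a*a) - 3*a**2 = (a**2 + a**2) - 3*a**2 = 2*a**2 - 3*a**2 = -a**2)
x = -3904576 (x = -((83 + 69)*(-10 - 3))**2 = -(152*(-13))**2 = -1*(-1976)**2 = -1*3904576 = -3904576)
J = -16194 (J = 6*(-2699) = -16194)
x - J = -3904576 - 1*(-16194) = -3904576 + 16194 = -3888382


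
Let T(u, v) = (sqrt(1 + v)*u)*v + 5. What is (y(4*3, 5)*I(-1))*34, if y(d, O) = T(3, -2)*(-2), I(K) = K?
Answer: 340 - 408*I ≈ 340.0 - 408.0*I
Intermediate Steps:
T(u, v) = 5 + u*v*sqrt(1 + v) (T(u, v) = (u*sqrt(1 + v))*v + 5 = u*v*sqrt(1 + v) + 5 = 5 + u*v*sqrt(1 + v))
y(d, O) = -10 + 12*I (y(d, O) = (5 + 3*(-2)*sqrt(1 - 2))*(-2) = (5 + 3*(-2)*sqrt(-1))*(-2) = (5 + 3*(-2)*I)*(-2) = (5 - 6*I)*(-2) = -10 + 12*I)
(y(4*3, 5)*I(-1))*34 = ((-10 + 12*I)*(-1))*34 = (10 - 12*I)*34 = 340 - 408*I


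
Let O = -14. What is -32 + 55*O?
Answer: -802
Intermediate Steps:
-32 + 55*O = -32 + 55*(-14) = -32 - 770 = -802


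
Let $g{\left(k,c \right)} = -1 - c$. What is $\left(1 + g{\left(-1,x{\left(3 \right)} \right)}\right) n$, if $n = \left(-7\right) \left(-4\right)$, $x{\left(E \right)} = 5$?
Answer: $-140$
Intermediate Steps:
$n = 28$
$\left(1 + g{\left(-1,x{\left(3 \right)} \right)}\right) n = \left(1 - 6\right) 28 = \left(-5\right) 28 = -140$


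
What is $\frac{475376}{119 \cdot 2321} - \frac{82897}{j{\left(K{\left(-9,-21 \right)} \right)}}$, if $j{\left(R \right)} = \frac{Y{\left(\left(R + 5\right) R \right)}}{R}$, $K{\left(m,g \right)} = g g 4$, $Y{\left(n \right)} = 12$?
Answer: $- \frac{305974690415}{25109} \approx -1.2186 \cdot 10^{7}$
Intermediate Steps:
$K{\left(m,g \right)} = 4 g^{2}$ ($K{\left(m,g \right)} = g^{2} \cdot 4 = 4 g^{2}$)
$j{\left(R \right)} = \frac{12}{R}$
$\frac{475376}{119 \cdot 2321} - \frac{82897}{j{\left(K{\left(-9,-21 \right)} \right)}} = \frac{475376}{119 \cdot 2321} - \frac{82897}{12 \frac{1}{4 \left(-21\right)^{2}}} = \frac{475376}{276199} - \frac{82897}{12 \frac{1}{4 \cdot 441}} = 475376 \cdot \frac{1}{276199} - \frac{82897}{12 \cdot \frac{1}{1764}} = \frac{43216}{25109} - \frac{82897}{12 \cdot \frac{1}{1764}} = \frac{43216}{25109} - 82897 \frac{1}{\frac{1}{147}} = \frac{43216}{25109} - 12185859 = - \frac{305974690415}{25109}$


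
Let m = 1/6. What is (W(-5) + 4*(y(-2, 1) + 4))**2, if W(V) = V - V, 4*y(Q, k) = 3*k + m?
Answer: 13225/36 ≈ 367.36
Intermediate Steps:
m = 1/6 ≈ 0.16667
y(Q, k) = 1/24 + 3*k/4 (y(Q, k) = (3*k + 1/6)/4 = (1/6 + 3*k)/4 = 1/24 + 3*k/4)
W(V) = 0
(W(-5) + 4*(y(-2, 1) + 4))**2 = (0 + 4*((1/24 + (3/4)*1) + 4))**2 = (0 + 4*((1/24 + 3/4) + 4))**2 = (0 + 4*(19/24 + 4))**2 = (0 + 4*(115/24))**2 = (0 + 115/6)**2 = (115/6)**2 = 13225/36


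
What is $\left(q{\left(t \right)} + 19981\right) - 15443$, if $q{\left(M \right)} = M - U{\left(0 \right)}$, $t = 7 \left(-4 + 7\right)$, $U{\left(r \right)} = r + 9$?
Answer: $4550$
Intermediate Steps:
$U{\left(r \right)} = 9 + r$
$t = 21$ ($t = 7 \cdot 3 = 21$)
$q{\left(M \right)} = -9 + M$ ($q{\left(M \right)} = M - \left(9 + 0\right) = M - 9 = -9 + M$)
$\left(q{\left(t \right)} + 19981\right) - 15443 = \left(\left(-9 + 21\right) + 19981\right) - 15443 = \left(12 + 19981\right) - 15443 = 19993 - 15443 = 4550$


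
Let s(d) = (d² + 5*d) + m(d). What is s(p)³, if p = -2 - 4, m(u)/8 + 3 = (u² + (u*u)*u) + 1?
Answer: -3048625000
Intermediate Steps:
m(u) = -16 + 8*u² + 8*u³ (m(u) = -24 + 8*((u² + (u*u)*u) + 1) = -24 + 8*((u² + u²*u) + 1) = -24 + 8*((u² + u³) + 1) = -24 + 8*(1 + u² + u³) = -24 + (8 + 8*u² + 8*u³) = -16 + 8*u² + 8*u³)
p = -6
s(d) = -16 + 5*d + 8*d³ + 9*d² (s(d) = (d² + 5*d) + (-16 + 8*d² + 8*d³) = -16 + 5*d + 8*d³ + 9*d²)
s(p)³ = (-16 + 5*(-6) + 8*(-6)³ + 9*(-6)²)³ = (-16 - 30 + 8*(-216) + 9*36)³ = (-16 - 30 - 1728 + 324)³ = (-1450)³ = -3048625000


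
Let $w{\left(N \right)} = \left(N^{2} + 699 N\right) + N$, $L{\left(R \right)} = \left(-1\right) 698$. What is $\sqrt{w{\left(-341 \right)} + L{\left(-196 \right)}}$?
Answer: $i \sqrt{123117} \approx 350.88 i$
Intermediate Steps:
$L{\left(R \right)} = -698$
$w{\left(N \right)} = N^{2} + 700 N$
$\sqrt{w{\left(-341 \right)} + L{\left(-196 \right)}} = \sqrt{- 341 \left(700 - 341\right) - 698} = \sqrt{\left(-341\right) 359 - 698} = \sqrt{-122419 - 698} = \sqrt{-123117} = i \sqrt{123117}$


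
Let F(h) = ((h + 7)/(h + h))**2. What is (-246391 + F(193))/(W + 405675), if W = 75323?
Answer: -9177808359/17916694502 ≈ -0.51225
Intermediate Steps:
F(h) = (7 + h)**2/(4*h**2) (F(h) = ((7 + h)/((2*h)))**2 = ((7 + h)*(1/(2*h)))**2 = ((7 + h)/(2*h))**2 = (7 + h)**2/(4*h**2))
(-246391 + F(193))/(W + 405675) = (-246391 + (1/4)*(7 + 193)**2/193**2)/(75323 + 405675) = (-246391 + (1/4)*(1/37249)*200**2)/480998 = (-246391 + (1/4)*(1/37249)*40000)*(1/480998) = (-246391 + 10000/37249)*(1/480998) = -9177808359/37249*1/480998 = -9177808359/17916694502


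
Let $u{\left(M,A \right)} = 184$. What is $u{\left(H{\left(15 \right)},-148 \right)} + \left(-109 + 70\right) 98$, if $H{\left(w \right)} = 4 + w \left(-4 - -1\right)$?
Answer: $-3638$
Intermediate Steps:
$H{\left(w \right)} = 4 - 3 w$ ($H{\left(w \right)} = 4 + w \left(-4 + 1\right) = 4 + w \left(-3\right) = 4 - 3 w$)
$u{\left(H{\left(15 \right)},-148 \right)} + \left(-109 + 70\right) 98 = 184 + \left(-109 + 70\right) 98 = 184 - 3822 = -3638$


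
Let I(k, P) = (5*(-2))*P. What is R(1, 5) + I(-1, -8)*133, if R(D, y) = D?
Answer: 10641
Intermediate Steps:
I(k, P) = -10*P
R(1, 5) + I(-1, -8)*133 = 1 - 10*(-8)*133 = 1 + 80*133 = 1 + 10640 = 10641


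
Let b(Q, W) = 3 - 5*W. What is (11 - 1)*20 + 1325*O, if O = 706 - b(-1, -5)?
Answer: 898550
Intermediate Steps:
O = 678 (O = 706 - (3 - 5*(-5)) = 706 - (3 + 25) = 706 - 1*28 = 706 - 28 = 678)
(11 - 1)*20 + 1325*O = (11 - 1)*20 + 1325*678 = 10*20 + 898350 = 200 + 898350 = 898550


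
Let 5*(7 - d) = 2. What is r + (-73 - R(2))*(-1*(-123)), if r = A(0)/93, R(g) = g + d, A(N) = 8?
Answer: -4667072/465 ≈ -10037.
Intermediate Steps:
d = 33/5 (d = 7 - ⅕*2 = 7 - ⅖ = 33/5 ≈ 6.6000)
R(g) = 33/5 + g (R(g) = g + 33/5 = 33/5 + g)
r = 8/93 ≈ 0.086022
r + (-73 - R(2))*(-1*(-123)) = 8/93 + (-73 - (33/5 + 2))*(-1*(-123)) = 8/93 + (-73 - 1*43/5)*123 = 8/93 + (-73 - 43/5)*123 = 8/93 - 408/5*123 = 8/93 - 50184/5 = -4667072/465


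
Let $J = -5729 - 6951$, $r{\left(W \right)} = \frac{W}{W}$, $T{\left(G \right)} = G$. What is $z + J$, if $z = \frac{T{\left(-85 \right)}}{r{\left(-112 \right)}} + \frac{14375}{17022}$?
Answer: $- \frac{217271455}{17022} \approx -12764.0$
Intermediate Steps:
$r{\left(W \right)} = 1$
$z = - \frac{1432495}{17022}$ ($z = - \frac{85}{1} + \frac{14375}{17022} = \left(-85\right) 1 + 14375 \cdot \frac{1}{17022} = -85 + \frac{14375}{17022} = - \frac{1432495}{17022} \approx -84.156$)
$J = -12680$ ($J = -5729 - 6951 = -12680$)
$z + J = - \frac{1432495}{17022} - 12680 = - \frac{217271455}{17022}$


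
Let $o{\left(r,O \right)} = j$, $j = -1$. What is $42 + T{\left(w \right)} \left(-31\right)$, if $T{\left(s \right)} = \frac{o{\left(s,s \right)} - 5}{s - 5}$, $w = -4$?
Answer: $\frac{64}{3} \approx 21.333$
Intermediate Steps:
$o{\left(r,O \right)} = -1$
$T{\left(s \right)} = - \frac{6}{-5 + s}$ ($T{\left(s \right)} = \frac{-1 - 5}{s - 5} = - \frac{6}{-5 + s}$)
$42 + T{\left(w \right)} \left(-31\right) = 42 + - \frac{6}{-5 - 4} \left(-31\right) = 42 + - \frac{6}{-9} \left(-31\right) = 42 + \left(-6\right) \left(- \frac{1}{9}\right) \left(-31\right) = 42 + \frac{2}{3} \left(-31\right) = 42 - \frac{62}{3} = \frac{64}{3}$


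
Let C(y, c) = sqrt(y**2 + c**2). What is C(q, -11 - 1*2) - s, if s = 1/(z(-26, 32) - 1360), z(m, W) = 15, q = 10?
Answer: 1/1345 + sqrt(269) ≈ 16.402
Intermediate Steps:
C(y, c) = sqrt(c**2 + y**2)
s = -1/1345 (s = 1/(15 - 1360) = 1/(-1345) = -1/1345 ≈ -0.00074349)
C(q, -11 - 1*2) - s = sqrt((-11 - 1*2)**2 + 10**2) - 1*(-1/1345) = sqrt((-11 - 2)**2 + 100) + 1/1345 = sqrt((-13)**2 + 100) + 1/1345 = sqrt(169 + 100) + 1/1345 = sqrt(269) + 1/1345 = 1/1345 + sqrt(269)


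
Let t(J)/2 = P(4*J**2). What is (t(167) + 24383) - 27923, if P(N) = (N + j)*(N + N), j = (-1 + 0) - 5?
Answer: 49776283660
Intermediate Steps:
j = -6 (j = -1 - 5 = -6)
P(N) = 2*N*(-6 + N) (P(N) = (N - 6)*(N + N) = (-6 + N)*(2*N) = 2*N*(-6 + N))
t(J) = 16*J**2*(-6 + 4*J**2) (t(J) = 2*(2*(4*J**2)*(-6 + 4*J**2)) = 2*(8*J**2*(-6 + 4*J**2)) = 16*J**2*(-6 + 4*J**2))
(t(167) + 24383) - 27923 = (167**2*(-96 + 64*167**2) + 24383) - 27923 = (27889*(-96 + 64*27889) + 24383) - 27923 = (27889*(-96 + 1784896) + 24383) - 27923 = (27889*1784800 + 24383) - 27923 = (49776287200 + 24383) - 27923 = 49776311583 - 27923 = 49776283660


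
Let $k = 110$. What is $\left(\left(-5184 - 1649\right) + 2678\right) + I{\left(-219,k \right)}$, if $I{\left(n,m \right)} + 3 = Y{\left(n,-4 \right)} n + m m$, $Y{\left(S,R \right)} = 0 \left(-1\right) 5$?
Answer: $7942$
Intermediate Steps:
$Y{\left(S,R \right)} = 0$ ($Y{\left(S,R \right)} = 0 \cdot 5 = 0$)
$I{\left(n,m \right)} = -3 + m^{2}$ ($I{\left(n,m \right)} = -3 + \left(0 n + m m\right) = -3 + \left(0 + m^{2}\right) = -3 + m^{2}$)
$\left(\left(-5184 - 1649\right) + 2678\right) + I{\left(-219,k \right)} = \left(\left(-5184 - 1649\right) + 2678\right) - \left(3 - 110^{2}\right) = \left(-6833 + 2678\right) + \left(-3 + 12100\right) = -4155 + 12097 = 7942$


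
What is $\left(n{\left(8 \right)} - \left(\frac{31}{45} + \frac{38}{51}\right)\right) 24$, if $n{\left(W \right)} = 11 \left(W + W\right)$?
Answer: $\frac{1068344}{255} \approx 4189.6$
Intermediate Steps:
$n{\left(W \right)} = 22 W$ ($n{\left(W \right)} = 11 \cdot 2 W = 22 W$)
$\left(n{\left(8 \right)} - \left(\frac{31}{45} + \frac{38}{51}\right)\right) 24 = \left(22 \cdot 8 - \left(\frac{31}{45} + \frac{38}{51}\right)\right) 24 = \left(176 - \frac{1097}{765}\right) 24 = \frac{133543}{765} \cdot 24 = \frac{1068344}{255}$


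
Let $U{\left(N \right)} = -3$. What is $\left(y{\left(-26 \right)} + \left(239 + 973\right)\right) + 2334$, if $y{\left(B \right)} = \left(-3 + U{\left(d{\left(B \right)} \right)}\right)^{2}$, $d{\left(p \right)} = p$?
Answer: $3582$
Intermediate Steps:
$y{\left(B \right)} = 36$ ($y{\left(B \right)} = \left(-3 - 3\right)^{2} = \left(-6\right)^{2} = 36$)
$\left(y{\left(-26 \right)} + \left(239 + 973\right)\right) + 2334 = \left(36 + \left(239 + 973\right)\right) + 2334 = \left(36 + 1212\right) + 2334 = 1248 + 2334 = 3582$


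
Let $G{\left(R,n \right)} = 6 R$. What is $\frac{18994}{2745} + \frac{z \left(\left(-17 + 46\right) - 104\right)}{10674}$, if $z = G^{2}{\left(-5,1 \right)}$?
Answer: $\frac{969692}{1627785} \approx 0.59571$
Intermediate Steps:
$z = 900$ ($z = \left(6 \left(-5\right)\right)^{2} = \left(-30\right)^{2} = 900$)
$\frac{18994}{2745} + \frac{z \left(\left(-17 + 46\right) - 104\right)}{10674} = \frac{18994}{2745} + \frac{900 \left(\left(-17 + 46\right) - 104\right)}{10674} = 18994 \cdot \frac{1}{2745} + 900 \left(29 - 104\right) \frac{1}{10674} = \frac{18994}{2745} + 900 \left(-75\right) \frac{1}{10674} = \frac{18994}{2745} - \frac{3750}{593} = \frac{969692}{1627785}$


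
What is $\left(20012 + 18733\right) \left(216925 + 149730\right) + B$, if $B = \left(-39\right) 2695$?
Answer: $14205942870$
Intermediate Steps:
$B = -105105$
$\left(20012 + 18733\right) \left(216925 + 149730\right) + B = \left(20012 + 18733\right) \left(216925 + 149730\right) - 105105 = 38745 \cdot 366655 - 105105 = 14206047975 - 105105 = 14205942870$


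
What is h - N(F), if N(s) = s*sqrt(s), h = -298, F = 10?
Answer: -298 - 10*sqrt(10) ≈ -329.62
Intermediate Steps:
N(s) = s**(3/2)
h - N(F) = -298 - 10**(3/2) = -298 - 10*sqrt(10)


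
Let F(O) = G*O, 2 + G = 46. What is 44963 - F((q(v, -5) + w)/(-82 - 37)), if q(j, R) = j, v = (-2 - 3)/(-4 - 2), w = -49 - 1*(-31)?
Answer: 16049525/357 ≈ 44957.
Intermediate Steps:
G = 44 (G = -2 + 46 = 44)
w = -18 (w = -49 + 31 = -18)
v = ⅚ (v = -5/(-6) = -5*(-⅙) = ⅚ ≈ 0.83333)
F(O) = 44*O
44963 - F((q(v, -5) + w)/(-82 - 37)) = 44963 - 44*(⅚ - 18)/(-82 - 37) = 44963 - 44*(-103/6/(-119)) = 44963 - 44*(-103/6*(-1/119)) = 44963 - 44*103/714 = 44963 - 1*2266/357 = 44963 - 2266/357 = 16049525/357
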